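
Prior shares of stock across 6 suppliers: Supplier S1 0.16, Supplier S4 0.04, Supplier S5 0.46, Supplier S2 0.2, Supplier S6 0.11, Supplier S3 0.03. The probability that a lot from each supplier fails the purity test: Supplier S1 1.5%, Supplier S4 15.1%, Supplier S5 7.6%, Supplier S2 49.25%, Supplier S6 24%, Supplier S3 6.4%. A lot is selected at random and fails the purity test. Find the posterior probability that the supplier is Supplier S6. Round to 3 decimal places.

Unnormalized posteriors (prior × likelihood):
  Supplier S1: 0.16 × 0.015 = 0.0024
  Supplier S4: 0.04 × 0.151 = 0.00604
  Supplier S5: 0.46 × 0.076 = 0.03496
  Supplier S2: 0.2 × 0.4925 = 0.0985
  Supplier S6: 0.11 × 0.24 = 0.0264
  Supplier S3: 0.03 × 0.064 = 0.00192
Total = 0.17022.
P(Supplier S6 | evidence) = 0.0264 / 0.17022 ≈ 0.155.

0.155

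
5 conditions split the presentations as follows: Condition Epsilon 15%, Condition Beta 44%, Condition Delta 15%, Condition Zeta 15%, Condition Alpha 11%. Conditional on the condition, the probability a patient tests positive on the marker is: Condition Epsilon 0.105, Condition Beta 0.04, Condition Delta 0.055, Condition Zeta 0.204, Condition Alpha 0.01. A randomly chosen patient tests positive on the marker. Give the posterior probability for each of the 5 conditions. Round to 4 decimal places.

Prior × likelihood for each hypothesis:
  Condition Epsilon: 0.15 × 0.105 = 0.01575
  Condition Beta: 0.44 × 0.04 = 0.0176
  Condition Delta: 0.15 × 0.055 = 0.00825
  Condition Zeta: 0.15 × 0.204 = 0.0306
  Condition Alpha: 0.11 × 0.01 = 0.0011
Total = 0.0733.
P(Condition Epsilon | marker-positive) = 0.01575/0.0733 ≈ 0.2149
P(Condition Beta | marker-positive) = 0.0176/0.0733 ≈ 0.2401
P(Condition Delta | marker-positive) = 0.00825/0.0733 ≈ 0.1126
P(Condition Zeta | marker-positive) = 0.0306/0.0733 ≈ 0.4175
P(Condition Alpha | marker-positive) = 0.0011/0.0733 ≈ 0.0150
(Check: 0.2149+0.2401+0.1126+0.4175+0.0150 = 1.0001.)

Condition Epsilon 0.2149, Condition Beta 0.2401, Condition Delta 0.1126, Condition Zeta 0.4175, Condition Alpha 0.0150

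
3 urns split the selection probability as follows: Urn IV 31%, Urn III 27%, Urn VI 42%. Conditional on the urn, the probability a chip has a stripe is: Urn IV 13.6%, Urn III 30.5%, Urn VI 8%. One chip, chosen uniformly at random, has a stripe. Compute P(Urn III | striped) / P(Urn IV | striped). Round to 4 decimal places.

1.9533

Unnormalized posteriors (prior × likelihood):
  Urn IV: 0.31 × 0.136 = 0.04216
  Urn III: 0.27 × 0.305 = 0.08235
  Urn VI: 0.42 × 0.08 = 0.0336
Sum = 0.15811.
The ratio is 0.08235 / 0.04216 (the normalizer cancels) = 1.9533.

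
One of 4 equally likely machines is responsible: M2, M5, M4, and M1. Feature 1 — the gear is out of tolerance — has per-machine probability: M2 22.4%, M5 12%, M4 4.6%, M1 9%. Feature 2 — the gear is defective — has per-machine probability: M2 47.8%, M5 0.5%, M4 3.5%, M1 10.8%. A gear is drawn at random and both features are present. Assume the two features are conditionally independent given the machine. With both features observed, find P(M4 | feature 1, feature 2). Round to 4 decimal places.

With a uniform prior (1/4 each), posterior ∝ likelihood:
  M2: 0.224 × 0.478 = 0.107072
  M5: 0.12 × 0.005 = 0.0006
  M4: 0.046 × 0.035 = 0.00161
  M1: 0.09 × 0.108 = 0.00972
Sum = 0.119002.
P(M4 | evidence) = 0.00161 / 0.119002 ≈ 0.0135.

0.0135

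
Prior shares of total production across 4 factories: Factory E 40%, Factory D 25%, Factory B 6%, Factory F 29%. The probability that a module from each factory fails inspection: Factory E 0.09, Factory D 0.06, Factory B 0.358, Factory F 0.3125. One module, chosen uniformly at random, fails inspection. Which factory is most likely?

By Bayes' rule, posterior ∝ prior × likelihood:
  Factory E: 0.4 × 0.09 = 0.036
  Factory D: 0.25 × 0.06 = 0.015
  Factory B: 0.06 × 0.358 = 0.02148
  Factory F: 0.29 × 0.3125 = 0.090625
Sum = 0.163105.
Largest term belongs to Factory F, so Factory F is most probable.

Factory F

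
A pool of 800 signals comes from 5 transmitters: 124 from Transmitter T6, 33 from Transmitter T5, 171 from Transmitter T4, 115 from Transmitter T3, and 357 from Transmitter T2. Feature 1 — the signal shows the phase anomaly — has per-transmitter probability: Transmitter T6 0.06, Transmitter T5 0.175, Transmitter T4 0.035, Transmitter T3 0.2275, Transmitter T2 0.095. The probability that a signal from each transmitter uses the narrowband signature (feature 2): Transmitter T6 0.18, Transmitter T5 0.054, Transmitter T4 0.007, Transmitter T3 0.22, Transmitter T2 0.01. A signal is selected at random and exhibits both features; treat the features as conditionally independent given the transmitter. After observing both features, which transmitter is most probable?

Transmitter T3

Unnormalized posteriors (prior × likelihood):
  Transmitter T6: 0.155 × 0.06 × 0.18 = 0.001674
  Transmitter T5: 0.04125 × 0.175 × 0.054 = 0.0003898125
  Transmitter T4: 0.21375 × 0.035 × 0.007 = 0.00005236875
  Transmitter T3: 0.14375 × 0.2275 × 0.22 = 0.0071946875
  Transmitter T2: 0.44625 × 0.095 × 0.01 = 0.0004239375
Sum = 0.00973480625.
Largest term belongs to Transmitter T3, so Transmitter T3 is most probable.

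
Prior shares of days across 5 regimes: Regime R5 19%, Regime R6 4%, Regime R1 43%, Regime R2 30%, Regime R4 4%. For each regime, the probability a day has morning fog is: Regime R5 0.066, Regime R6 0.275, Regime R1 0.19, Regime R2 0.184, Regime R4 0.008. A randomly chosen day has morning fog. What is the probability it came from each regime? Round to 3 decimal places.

Regime R5 0.078, Regime R6 0.068, Regime R1 0.508, Regime R2 0.343, Regime R4 0.002

Compute prior × likelihood for every hypothesis:
  Regime R5: 0.19 × 0.066 = 0.01254
  Regime R6: 0.04 × 0.275 = 0.011
  Regime R1: 0.43 × 0.19 = 0.0817
  Regime R2: 0.3 × 0.184 = 0.0552
  Regime R4: 0.04 × 0.008 = 0.00032
Total = 0.16076.
P(Regime R5 | fog) = 0.01254/0.16076 ≈ 0.078
P(Regime R6 | fog) = 0.011/0.16076 ≈ 0.068
P(Regime R1 | fog) = 0.0817/0.16076 ≈ 0.508
P(Regime R2 | fog) = 0.0552/0.16076 ≈ 0.343
P(Regime R4 | fog) = 0.00032/0.16076 ≈ 0.002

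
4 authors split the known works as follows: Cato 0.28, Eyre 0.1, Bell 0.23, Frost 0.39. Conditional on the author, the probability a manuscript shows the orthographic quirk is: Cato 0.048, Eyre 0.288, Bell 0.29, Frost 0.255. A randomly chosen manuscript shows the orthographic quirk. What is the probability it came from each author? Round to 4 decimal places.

Unnormalized posteriors (prior × likelihood):
  Cato: 0.28 × 0.048 = 0.01344
  Eyre: 0.1 × 0.288 = 0.0288
  Bell: 0.23 × 0.29 = 0.0667
  Frost: 0.39 × 0.255 = 0.09945
Normalizing constant = 0.20839.
P(Cato | quirk) = 0.01344/0.20839 ≈ 0.0645
P(Eyre | quirk) = 0.0288/0.20839 ≈ 0.1382
P(Bell | quirk) = 0.0667/0.20839 ≈ 0.3201
P(Frost | quirk) = 0.09945/0.20839 ≈ 0.4772
(Check: 0.0645+0.1382+0.3201+0.4772 = 1.0000.)

Cato 0.0645, Eyre 0.1382, Bell 0.3201, Frost 0.4772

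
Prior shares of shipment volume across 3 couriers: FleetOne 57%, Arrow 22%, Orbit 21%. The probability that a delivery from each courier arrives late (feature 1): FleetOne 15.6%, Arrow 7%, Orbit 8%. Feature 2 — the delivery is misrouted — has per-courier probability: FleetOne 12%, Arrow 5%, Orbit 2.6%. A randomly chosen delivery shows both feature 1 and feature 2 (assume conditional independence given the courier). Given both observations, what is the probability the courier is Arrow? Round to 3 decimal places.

Prior × likelihood for each hypothesis:
  FleetOne: 0.57 × 0.156 × 0.12 = 0.0106704
  Arrow: 0.22 × 0.07 × 0.05 = 0.00077
  Orbit: 0.21 × 0.08 × 0.026 = 0.0004368
Normalizing constant = 0.0118772.
P(Arrow | evidence) = 0.00077 / 0.0118772 ≈ 0.065.

0.065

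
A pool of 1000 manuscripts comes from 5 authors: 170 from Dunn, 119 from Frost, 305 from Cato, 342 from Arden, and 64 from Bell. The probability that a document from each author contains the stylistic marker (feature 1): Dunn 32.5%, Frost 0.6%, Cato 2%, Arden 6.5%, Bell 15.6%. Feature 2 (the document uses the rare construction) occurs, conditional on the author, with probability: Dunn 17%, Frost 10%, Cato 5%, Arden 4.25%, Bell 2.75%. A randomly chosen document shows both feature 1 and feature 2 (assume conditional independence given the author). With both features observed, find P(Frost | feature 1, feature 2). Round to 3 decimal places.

Unnormalized posteriors (prior × likelihood):
  Dunn: 0.17 × 0.325 × 0.17 = 0.0093925
  Frost: 0.119 × 0.006 × 0.1 = 0.0000714
  Cato: 0.305 × 0.02 × 0.05 = 0.000305
  Arden: 0.342 × 0.065 × 0.0425 = 0.000944775
  Bell: 0.064 × 0.156 × 0.0275 = 0.00027456
Total = 0.010988235.
P(Frost | evidence) = 0.0000714 / 0.010988235 ≈ 0.006.

0.006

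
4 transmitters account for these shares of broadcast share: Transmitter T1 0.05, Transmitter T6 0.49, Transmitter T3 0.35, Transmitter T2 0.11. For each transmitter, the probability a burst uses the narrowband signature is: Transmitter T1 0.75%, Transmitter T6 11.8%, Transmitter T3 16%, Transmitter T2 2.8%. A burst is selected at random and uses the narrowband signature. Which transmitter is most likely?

By Bayes' rule, posterior ∝ prior × likelihood:
  Transmitter T1: 0.05 × 0.0075 = 0.000375
  Transmitter T6: 0.49 × 0.118 = 0.05782
  Transmitter T3: 0.35 × 0.16 = 0.056
  Transmitter T2: 0.11 × 0.028 = 0.00308
Total = 0.117275.
Largest term belongs to Transmitter T6, so Transmitter T6 is most probable.

Transmitter T6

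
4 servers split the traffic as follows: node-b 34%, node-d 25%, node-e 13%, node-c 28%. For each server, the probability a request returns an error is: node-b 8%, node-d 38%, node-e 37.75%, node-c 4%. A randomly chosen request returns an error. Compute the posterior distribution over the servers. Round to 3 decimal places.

node-b 0.149, node-d 0.521, node-e 0.269, node-c 0.061

By Bayes' rule, posterior ∝ prior × likelihood:
  node-b: 0.34 × 0.08 = 0.0272
  node-d: 0.25 × 0.38 = 0.095
  node-e: 0.13 × 0.3775 = 0.049075
  node-c: 0.28 × 0.04 = 0.0112
Total = 0.182475.
P(node-b | error) = 0.0272/0.182475 ≈ 0.149
P(node-d | error) = 0.095/0.182475 ≈ 0.521
P(node-e | error) = 0.049075/0.182475 ≈ 0.269
P(node-c | error) = 0.0112/0.182475 ≈ 0.061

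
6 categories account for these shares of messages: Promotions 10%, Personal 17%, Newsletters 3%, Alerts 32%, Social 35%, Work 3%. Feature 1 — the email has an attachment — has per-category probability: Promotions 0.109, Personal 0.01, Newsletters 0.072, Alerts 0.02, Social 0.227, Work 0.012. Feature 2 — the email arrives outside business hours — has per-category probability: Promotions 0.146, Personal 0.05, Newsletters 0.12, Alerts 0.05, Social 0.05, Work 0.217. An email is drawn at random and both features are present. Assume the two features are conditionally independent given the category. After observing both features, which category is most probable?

Compute prior × likelihood for every hypothesis:
  Promotions: 0.1 × 0.109 × 0.146 = 0.0015914
  Personal: 0.17 × 0.01 × 0.05 = 0.000085
  Newsletters: 0.03 × 0.072 × 0.12 = 0.0002592
  Alerts: 0.32 × 0.02 × 0.05 = 0.00032
  Social: 0.35 × 0.227 × 0.05 = 0.0039725
  Work: 0.03 × 0.012 × 0.217 = 0.00007812
Total = 0.00630622.
Largest term belongs to Social, so Social is most probable.

Social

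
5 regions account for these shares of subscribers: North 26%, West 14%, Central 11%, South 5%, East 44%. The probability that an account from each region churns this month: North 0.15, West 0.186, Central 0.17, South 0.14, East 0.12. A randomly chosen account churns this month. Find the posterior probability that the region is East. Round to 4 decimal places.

0.3678

Prior × likelihood for each hypothesis:
  North: 0.26 × 0.15 = 0.039
  West: 0.14 × 0.186 = 0.02604
  Central: 0.11 × 0.17 = 0.0187
  South: 0.05 × 0.14 = 0.007
  East: 0.44 × 0.12 = 0.0528
Normalizing constant = 0.14354.
P(East | evidence) = 0.0528 / 0.14354 ≈ 0.3678.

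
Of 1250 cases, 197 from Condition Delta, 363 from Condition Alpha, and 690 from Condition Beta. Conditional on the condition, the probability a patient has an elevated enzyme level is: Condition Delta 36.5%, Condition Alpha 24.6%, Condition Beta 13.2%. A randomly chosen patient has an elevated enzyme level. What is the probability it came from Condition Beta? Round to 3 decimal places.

0.361

Prior × likelihood for each hypothesis:
  Condition Delta: 0.1576 × 0.365 = 0.057524
  Condition Alpha: 0.2904 × 0.246 = 0.0714384
  Condition Beta: 0.552 × 0.132 = 0.072864
Sum = 0.2018264.
P(Condition Beta | evidence) = 0.072864 / 0.2018264 ≈ 0.361.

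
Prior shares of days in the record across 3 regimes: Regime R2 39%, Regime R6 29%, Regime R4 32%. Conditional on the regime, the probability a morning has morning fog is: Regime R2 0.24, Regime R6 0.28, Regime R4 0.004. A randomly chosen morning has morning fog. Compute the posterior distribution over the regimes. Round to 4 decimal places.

By Bayes' rule, posterior ∝ prior × likelihood:
  Regime R2: 0.39 × 0.24 = 0.0936
  Regime R6: 0.29 × 0.28 = 0.0812
  Regime R4: 0.32 × 0.004 = 0.00128
Total = 0.17608.
P(Regime R2 | fog) = 0.0936/0.17608 ≈ 0.5316
P(Regime R6 | fog) = 0.0812/0.17608 ≈ 0.4612
P(Regime R4 | fog) = 0.00128/0.17608 ≈ 0.0073

Regime R2 0.5316, Regime R6 0.4612, Regime R4 0.0073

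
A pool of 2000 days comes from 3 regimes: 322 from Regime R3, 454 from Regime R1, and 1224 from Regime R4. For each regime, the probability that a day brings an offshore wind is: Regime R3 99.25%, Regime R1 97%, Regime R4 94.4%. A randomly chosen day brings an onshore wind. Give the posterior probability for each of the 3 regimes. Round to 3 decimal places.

Taking complements, P(onshore | each) = Regime R3 0.0075, Regime R1 0.03, Regime R4 0.056.
Compute prior × likelihood for every hypothesis:
  Regime R3: 0.161 × 0.0075 = 0.0012075
  Regime R1: 0.227 × 0.03 = 0.00681
  Regime R4: 0.612 × 0.056 = 0.034272
Sum = 0.0422895.
P(Regime R3 | onshore) = 0.0012075/0.0422895 ≈ 0.029
P(Regime R1 | onshore) = 0.00681/0.0422895 ≈ 0.161
P(Regime R4 | onshore) = 0.034272/0.0422895 ≈ 0.810

Regime R3 0.029, Regime R1 0.161, Regime R4 0.810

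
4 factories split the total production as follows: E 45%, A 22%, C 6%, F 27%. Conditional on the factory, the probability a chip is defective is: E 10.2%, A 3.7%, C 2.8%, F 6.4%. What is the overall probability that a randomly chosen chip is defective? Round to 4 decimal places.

0.0730

Unnormalized posteriors (prior × likelihood):
  E: 0.45 × 0.102 = 0.0459
  A: 0.22 × 0.037 = 0.00814
  C: 0.06 × 0.028 = 0.00168
  F: 0.27 × 0.064 = 0.01728
P(defective) = 0.0459 + 0.00814 + 0.00168 + 0.01728 = 0.073 → 0.0730.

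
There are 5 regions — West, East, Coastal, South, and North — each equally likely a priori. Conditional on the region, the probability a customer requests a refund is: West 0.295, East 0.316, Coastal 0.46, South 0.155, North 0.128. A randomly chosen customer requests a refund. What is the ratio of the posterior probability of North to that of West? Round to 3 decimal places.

With a uniform prior (1/5 each), posterior ∝ likelihood:
  West: 0.295
  East: 0.316
  Coastal: 0.46
  South: 0.155
  North: 0.128
Sum = 1.354.
The ratio is 0.128 / 0.295 (the normalizer cancels) = 0.434.

0.434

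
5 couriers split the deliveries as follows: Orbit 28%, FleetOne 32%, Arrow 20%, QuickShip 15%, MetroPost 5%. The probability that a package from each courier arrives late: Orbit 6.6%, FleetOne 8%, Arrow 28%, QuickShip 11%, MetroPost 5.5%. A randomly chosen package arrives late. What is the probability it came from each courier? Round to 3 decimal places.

Orbit 0.155, FleetOne 0.215, Arrow 0.469, QuickShip 0.138, MetroPost 0.023

Unnormalized posteriors (prior × likelihood):
  Orbit: 0.28 × 0.066 = 0.01848
  FleetOne: 0.32 × 0.08 = 0.0256
  Arrow: 0.2 × 0.28 = 0.056
  QuickShip: 0.15 × 0.11 = 0.0165
  MetroPost: 0.05 × 0.055 = 0.00275
Total = 0.11933.
P(Orbit | late) = 0.01848/0.11933 ≈ 0.155
P(FleetOne | late) = 0.0256/0.11933 ≈ 0.215
P(Arrow | late) = 0.056/0.11933 ≈ 0.469
P(QuickShip | late) = 0.0165/0.11933 ≈ 0.138
P(MetroPost | late) = 0.00275/0.11933 ≈ 0.023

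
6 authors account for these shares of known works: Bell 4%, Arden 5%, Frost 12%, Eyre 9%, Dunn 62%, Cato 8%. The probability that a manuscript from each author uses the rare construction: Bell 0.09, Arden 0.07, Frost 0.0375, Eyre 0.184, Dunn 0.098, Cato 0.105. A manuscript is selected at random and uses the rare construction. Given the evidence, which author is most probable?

Unnormalized posteriors (prior × likelihood):
  Bell: 0.04 × 0.09 = 0.0036
  Arden: 0.05 × 0.07 = 0.0035
  Frost: 0.12 × 0.0375 = 0.0045
  Eyre: 0.09 × 0.184 = 0.01656
  Dunn: 0.62 × 0.098 = 0.06076
  Cato: 0.08 × 0.105 = 0.0084
Normalizing constant = 0.09732.
Largest term belongs to Dunn, so Dunn is most probable.

Dunn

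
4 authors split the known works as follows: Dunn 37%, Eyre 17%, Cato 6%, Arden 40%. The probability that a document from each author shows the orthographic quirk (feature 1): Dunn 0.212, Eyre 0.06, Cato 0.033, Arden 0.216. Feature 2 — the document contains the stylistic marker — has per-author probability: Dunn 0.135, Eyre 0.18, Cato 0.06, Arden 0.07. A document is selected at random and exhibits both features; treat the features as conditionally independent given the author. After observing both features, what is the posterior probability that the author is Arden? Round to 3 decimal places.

By Bayes' rule, posterior ∝ prior × likelihood:
  Dunn: 0.37 × 0.212 × 0.135 = 0.0105894
  Eyre: 0.17 × 0.06 × 0.18 = 0.001836
  Cato: 0.06 × 0.033 × 0.06 = 0.0001188
  Arden: 0.4 × 0.216 × 0.07 = 0.006048
Sum = 0.0185922.
P(Arden | evidence) = 0.006048 / 0.0185922 ≈ 0.325.

0.325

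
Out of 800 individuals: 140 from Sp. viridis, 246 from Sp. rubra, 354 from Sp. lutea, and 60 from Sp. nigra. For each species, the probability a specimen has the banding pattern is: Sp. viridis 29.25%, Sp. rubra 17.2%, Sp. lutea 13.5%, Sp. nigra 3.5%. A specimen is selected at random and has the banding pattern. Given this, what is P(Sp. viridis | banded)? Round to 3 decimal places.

Prior × likelihood for each hypothesis:
  Sp. viridis: 0.175 × 0.2925 = 0.0511875
  Sp. rubra: 0.3075 × 0.172 = 0.05289
  Sp. lutea: 0.4425 × 0.135 = 0.0597375
  Sp. nigra: 0.075 × 0.035 = 0.002625
Sum = 0.16644.
P(Sp. viridis | evidence) = 0.0511875 / 0.16644 ≈ 0.308.

0.308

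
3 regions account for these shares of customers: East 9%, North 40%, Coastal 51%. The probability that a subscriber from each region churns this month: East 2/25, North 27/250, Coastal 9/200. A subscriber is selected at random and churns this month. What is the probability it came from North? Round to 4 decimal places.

0.5890

Compute prior × likelihood for every hypothesis:
  East: 0.09 × 0.08 = 0.0072
  North: 0.4 × 0.108 = 0.0432
  Coastal: 0.51 × 0.045 = 0.02295
Sum = 0.07335.
P(North | evidence) = 0.0432 / 0.07335 ≈ 0.5890.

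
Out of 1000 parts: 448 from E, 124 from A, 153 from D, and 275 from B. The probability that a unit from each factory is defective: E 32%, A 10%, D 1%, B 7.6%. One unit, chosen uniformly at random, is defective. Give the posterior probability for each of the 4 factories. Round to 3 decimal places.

E 0.805, A 0.070, D 0.009, B 0.117

Prior × likelihood for each hypothesis:
  E: 0.448 × 0.32 = 0.14336
  A: 0.124 × 0.1 = 0.0124
  D: 0.153 × 0.01 = 0.00153
  B: 0.275 × 0.076 = 0.0209
Normalizing constant = 0.17819.
P(E | defective) = 0.14336/0.17819 ≈ 0.805
P(A | defective) = 0.0124/0.17819 ≈ 0.070
P(D | defective) = 0.00153/0.17819 ≈ 0.009
P(B | defective) = 0.0209/0.17819 ≈ 0.117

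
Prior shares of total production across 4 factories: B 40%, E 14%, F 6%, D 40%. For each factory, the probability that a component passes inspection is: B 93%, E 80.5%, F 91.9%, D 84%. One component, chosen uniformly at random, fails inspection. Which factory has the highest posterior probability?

D

Taking complements, P(nonconforming | each) = B 0.07, E 0.195, F 0.081, D 0.16.
Prior × likelihood for each hypothesis:
  B: 0.4 × 0.07 = 0.028
  E: 0.14 × 0.195 = 0.0273
  F: 0.06 × 0.081 = 0.00486
  D: 0.4 × 0.16 = 0.064
Total = 0.12416.
Largest term belongs to D, so D is most probable.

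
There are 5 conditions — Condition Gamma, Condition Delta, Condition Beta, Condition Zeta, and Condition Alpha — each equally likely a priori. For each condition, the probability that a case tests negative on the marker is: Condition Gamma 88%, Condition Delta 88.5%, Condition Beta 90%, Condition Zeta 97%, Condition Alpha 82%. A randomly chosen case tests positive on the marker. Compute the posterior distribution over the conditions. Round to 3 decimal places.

Condition Gamma 0.220, Condition Delta 0.211, Condition Beta 0.183, Condition Zeta 0.055, Condition Alpha 0.330

Taking complements, P(marker-positive | each) = Condition Gamma 0.12, Condition Delta 0.115, Condition Beta 0.1, Condition Zeta 0.03, Condition Alpha 0.18.
With a uniform prior (1/5 each), posterior ∝ likelihood:
  Condition Gamma: 0.12
  Condition Delta: 0.115
  Condition Beta: 0.1
  Condition Zeta: 0.03
  Condition Alpha: 0.18
Total = 0.545.
P(Condition Gamma | marker-positive) = 0.12/0.545 ≈ 0.220
P(Condition Delta | marker-positive) = 0.115/0.545 ≈ 0.211
P(Condition Beta | marker-positive) = 0.1/0.545 ≈ 0.183
P(Condition Zeta | marker-positive) = 0.03/0.545 ≈ 0.055
P(Condition Alpha | marker-positive) = 0.18/0.545 ≈ 0.330
(Check: 0.220+0.211+0.183+0.055+0.330 = 0.999.)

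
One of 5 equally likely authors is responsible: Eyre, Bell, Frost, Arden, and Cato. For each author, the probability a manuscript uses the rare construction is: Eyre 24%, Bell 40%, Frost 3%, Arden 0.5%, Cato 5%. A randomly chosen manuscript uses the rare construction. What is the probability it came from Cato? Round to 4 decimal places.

0.0690

With a uniform prior (1/5 each), posterior ∝ likelihood:
  Eyre: 0.24
  Bell: 0.4
  Frost: 0.03
  Arden: 0.005
  Cato: 0.05
Total = 0.725.
P(Cato | evidence) = 0.05 / 0.725 ≈ 0.0690.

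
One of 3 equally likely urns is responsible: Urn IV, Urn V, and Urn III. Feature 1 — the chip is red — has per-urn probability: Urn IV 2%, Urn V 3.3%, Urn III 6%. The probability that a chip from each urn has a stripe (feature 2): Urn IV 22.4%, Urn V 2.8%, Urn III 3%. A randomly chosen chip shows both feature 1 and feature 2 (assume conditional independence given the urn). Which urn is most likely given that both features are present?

Urn IV

Since the prior is uniform, the posterior is proportional to the likelihood:
  Urn IV: 0.02 × 0.224 = 0.00448
  Urn V: 0.033 × 0.028 = 0.000924
  Urn III: 0.06 × 0.03 = 0.0018
Total = 0.007204.
Largest term belongs to Urn IV, so Urn IV is most probable.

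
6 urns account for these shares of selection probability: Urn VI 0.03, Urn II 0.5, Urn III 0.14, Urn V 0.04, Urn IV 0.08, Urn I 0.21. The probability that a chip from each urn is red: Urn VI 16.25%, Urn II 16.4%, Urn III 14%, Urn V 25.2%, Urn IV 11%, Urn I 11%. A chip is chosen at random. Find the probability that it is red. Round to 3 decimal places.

0.148

Unnormalized posteriors (prior × likelihood):
  Urn VI: 0.03 × 0.1625 = 0.004875
  Urn II: 0.5 × 0.164 = 0.082
  Urn III: 0.14 × 0.14 = 0.0196
  Urn V: 0.04 × 0.252 = 0.01008
  Urn IV: 0.08 × 0.11 = 0.0088
  Urn I: 0.21 × 0.11 = 0.0231
P(red) = 0.004875 + 0.082 + 0.0196 + 0.01008 + 0.0088 + 0.0231 = 0.148455 → 0.148.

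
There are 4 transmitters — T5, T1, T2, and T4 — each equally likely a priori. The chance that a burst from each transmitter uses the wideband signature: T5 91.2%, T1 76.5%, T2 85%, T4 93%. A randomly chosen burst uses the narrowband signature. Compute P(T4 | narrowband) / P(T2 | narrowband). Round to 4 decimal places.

0.4667

Taking complements, P(narrowband | each) = T5 0.088, T1 0.235, T2 0.15, T4 0.07.
Since the prior is uniform, the posterior is proportional to the likelihood:
  T5: 0.088
  T1: 0.235
  T2: 0.15
  T4: 0.07
Sum = 0.543.
The ratio is 0.07 / 0.15 (the normalizer cancels) = 0.4667.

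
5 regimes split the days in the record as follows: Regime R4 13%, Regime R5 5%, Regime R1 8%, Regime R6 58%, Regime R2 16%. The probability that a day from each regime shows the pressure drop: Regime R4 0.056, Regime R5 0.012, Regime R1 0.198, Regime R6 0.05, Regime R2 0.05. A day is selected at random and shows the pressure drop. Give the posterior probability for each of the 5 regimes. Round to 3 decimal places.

Prior × likelihood for each hypothesis:
  Regime R4: 0.13 × 0.056 = 0.00728
  Regime R5: 0.05 × 0.012 = 0.0006
  Regime R1: 0.08 × 0.198 = 0.01584
  Regime R6: 0.58 × 0.05 = 0.029
  Regime R2: 0.16 × 0.05 = 0.008
Normalizing constant = 0.06072.
P(Regime R4 | drop) = 0.00728/0.06072 ≈ 0.120
P(Regime R5 | drop) = 0.0006/0.06072 ≈ 0.010
P(Regime R1 | drop) = 0.01584/0.06072 ≈ 0.261
P(Regime R6 | drop) = 0.029/0.06072 ≈ 0.478
P(Regime R2 | drop) = 0.008/0.06072 ≈ 0.132

Regime R4 0.120, Regime R5 0.010, Regime R1 0.261, Regime R6 0.478, Regime R2 0.132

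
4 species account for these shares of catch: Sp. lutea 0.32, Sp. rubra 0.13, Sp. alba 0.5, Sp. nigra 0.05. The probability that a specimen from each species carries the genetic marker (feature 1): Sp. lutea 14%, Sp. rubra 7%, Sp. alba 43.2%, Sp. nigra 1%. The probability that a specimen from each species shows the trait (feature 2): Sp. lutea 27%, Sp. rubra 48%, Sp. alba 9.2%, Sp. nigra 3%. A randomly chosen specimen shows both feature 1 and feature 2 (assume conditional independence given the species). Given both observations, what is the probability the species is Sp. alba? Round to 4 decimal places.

0.5467

Compute prior × likelihood for every hypothesis:
  Sp. lutea: 0.32 × 0.14 × 0.27 = 0.012096
  Sp. rubra: 0.13 × 0.07 × 0.48 = 0.004368
  Sp. alba: 0.5 × 0.432 × 0.092 = 0.019872
  Sp. nigra: 0.05 × 0.01 × 0.03 = 0.000015
Sum = 0.036351.
P(Sp. alba | evidence) = 0.019872 / 0.036351 ≈ 0.5467.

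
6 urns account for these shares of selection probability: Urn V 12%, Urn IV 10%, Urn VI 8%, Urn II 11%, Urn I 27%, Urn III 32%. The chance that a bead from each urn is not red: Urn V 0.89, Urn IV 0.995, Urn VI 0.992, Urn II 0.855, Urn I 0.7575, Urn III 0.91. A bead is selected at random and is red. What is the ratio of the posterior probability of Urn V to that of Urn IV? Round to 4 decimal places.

Taking complements, P(red | each) = Urn V 0.11, Urn IV 0.005, Urn VI 0.008, Urn II 0.145, Urn I 0.2425, Urn III 0.09.
By Bayes' rule, posterior ∝ prior × likelihood:
  Urn V: 0.12 × 0.11 = 0.0132
  Urn IV: 0.1 × 0.005 = 0.0005
  Urn VI: 0.08 × 0.008 = 0.00064
  Urn II: 0.11 × 0.145 = 0.01595
  Urn I: 0.27 × 0.2425 = 0.065475
  Urn III: 0.32 × 0.09 = 0.0288
Total = 0.124565.
The ratio is 0.0132 / 0.0005 (the normalizer cancels) = 26.4000.

26.4000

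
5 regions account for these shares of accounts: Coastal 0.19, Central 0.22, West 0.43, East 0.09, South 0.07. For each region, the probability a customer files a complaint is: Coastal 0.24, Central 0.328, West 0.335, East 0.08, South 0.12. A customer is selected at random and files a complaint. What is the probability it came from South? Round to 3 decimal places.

Unnormalized posteriors (prior × likelihood):
  Coastal: 0.19 × 0.24 = 0.0456
  Central: 0.22 × 0.328 = 0.07216
  West: 0.43 × 0.335 = 0.14405
  East: 0.09 × 0.08 = 0.0072
  South: 0.07 × 0.12 = 0.0084
Sum = 0.27741.
P(South | evidence) = 0.0084 / 0.27741 ≈ 0.030.

0.030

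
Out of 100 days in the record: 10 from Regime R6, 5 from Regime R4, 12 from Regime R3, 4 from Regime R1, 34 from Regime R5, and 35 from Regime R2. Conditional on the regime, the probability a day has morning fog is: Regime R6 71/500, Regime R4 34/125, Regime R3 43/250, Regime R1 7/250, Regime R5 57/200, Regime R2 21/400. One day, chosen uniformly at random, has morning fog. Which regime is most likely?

Regime R5

Prior × likelihood for each hypothesis:
  Regime R6: 0.1 × 0.142 = 0.0142
  Regime R4: 0.05 × 0.272 = 0.0136
  Regime R3: 0.12 × 0.172 = 0.02064
  Regime R1: 0.04 × 0.028 = 0.00112
  Regime R5: 0.34 × 0.285 = 0.0969
  Regime R2: 0.35 × 0.0525 = 0.018375
Normalizing constant = 0.164835.
Largest term belongs to Regime R5, so Regime R5 is most probable.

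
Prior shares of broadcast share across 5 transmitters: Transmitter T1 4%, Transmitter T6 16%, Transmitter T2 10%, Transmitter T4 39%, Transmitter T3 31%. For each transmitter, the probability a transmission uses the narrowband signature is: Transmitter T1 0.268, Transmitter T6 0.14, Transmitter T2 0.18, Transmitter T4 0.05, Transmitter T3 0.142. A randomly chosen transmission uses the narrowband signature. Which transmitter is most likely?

Transmitter T3

Prior × likelihood for each hypothesis:
  Transmitter T1: 0.04 × 0.268 = 0.01072
  Transmitter T6: 0.16 × 0.14 = 0.0224
  Transmitter T2: 0.1 × 0.18 = 0.018
  Transmitter T4: 0.39 × 0.05 = 0.0195
  Transmitter T3: 0.31 × 0.142 = 0.04402
Sum = 0.11464.
Largest term belongs to Transmitter T3, so Transmitter T3 is most probable.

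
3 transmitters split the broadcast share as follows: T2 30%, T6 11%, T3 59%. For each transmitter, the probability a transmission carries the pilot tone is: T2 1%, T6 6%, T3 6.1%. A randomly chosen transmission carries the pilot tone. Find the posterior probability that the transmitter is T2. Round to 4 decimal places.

Compute prior × likelihood for every hypothesis:
  T2: 0.3 × 0.01 = 0.003
  T6: 0.11 × 0.06 = 0.0066
  T3: 0.59 × 0.061 = 0.03599
Total = 0.04559.
P(T2 | evidence) = 0.003 / 0.04559 ≈ 0.0658.

0.0658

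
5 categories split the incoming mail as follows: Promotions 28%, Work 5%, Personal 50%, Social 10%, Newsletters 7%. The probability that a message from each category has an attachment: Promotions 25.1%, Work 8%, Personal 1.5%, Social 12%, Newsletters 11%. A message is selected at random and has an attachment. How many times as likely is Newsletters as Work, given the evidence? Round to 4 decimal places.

By Bayes' rule, posterior ∝ prior × likelihood:
  Promotions: 0.28 × 0.251 = 0.07028
  Work: 0.05 × 0.08 = 0.004
  Personal: 0.5 × 0.015 = 0.0075
  Social: 0.1 × 0.12 = 0.012
  Newsletters: 0.07 × 0.11 = 0.0077
Normalizing constant = 0.10148.
The ratio is 0.0077 / 0.004 (the normalizer cancels) = 1.9250.

1.9250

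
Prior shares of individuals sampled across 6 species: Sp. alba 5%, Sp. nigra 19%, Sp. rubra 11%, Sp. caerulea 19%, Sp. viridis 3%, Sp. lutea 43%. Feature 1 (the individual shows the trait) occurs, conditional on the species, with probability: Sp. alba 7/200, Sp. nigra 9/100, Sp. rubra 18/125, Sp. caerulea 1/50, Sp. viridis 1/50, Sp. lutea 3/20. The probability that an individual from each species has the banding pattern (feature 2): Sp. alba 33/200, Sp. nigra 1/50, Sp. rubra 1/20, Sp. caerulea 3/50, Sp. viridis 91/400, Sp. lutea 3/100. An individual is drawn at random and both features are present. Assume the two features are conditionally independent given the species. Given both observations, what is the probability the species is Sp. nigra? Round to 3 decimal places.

0.092

Prior × likelihood for each hypothesis:
  Sp. alba: 0.05 × 0.035 × 0.165 = 0.00028875
  Sp. nigra: 0.19 × 0.09 × 0.02 = 0.000342
  Sp. rubra: 0.11 × 0.144 × 0.05 = 0.000792
  Sp. caerulea: 0.19 × 0.02 × 0.06 = 0.000228
  Sp. viridis: 0.03 × 0.02 × 0.2275 = 0.0001365
  Sp. lutea: 0.43 × 0.15 × 0.03 = 0.001935
Sum = 0.00372225.
P(Sp. nigra | evidence) = 0.000342 / 0.00372225 ≈ 0.092.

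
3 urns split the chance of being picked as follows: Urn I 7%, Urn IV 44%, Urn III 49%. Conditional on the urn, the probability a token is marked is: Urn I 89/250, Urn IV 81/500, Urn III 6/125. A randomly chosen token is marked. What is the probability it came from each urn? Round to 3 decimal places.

Urn I 0.208, Urn IV 0.595, Urn III 0.196

By Bayes' rule, posterior ∝ prior × likelihood:
  Urn I: 0.07 × 0.356 = 0.02492
  Urn IV: 0.44 × 0.162 = 0.07128
  Urn III: 0.49 × 0.048 = 0.02352
Total = 0.11972.
P(Urn I | marked) = 0.02492/0.11972 ≈ 0.208
P(Urn IV | marked) = 0.07128/0.11972 ≈ 0.595
P(Urn III | marked) = 0.02352/0.11972 ≈ 0.196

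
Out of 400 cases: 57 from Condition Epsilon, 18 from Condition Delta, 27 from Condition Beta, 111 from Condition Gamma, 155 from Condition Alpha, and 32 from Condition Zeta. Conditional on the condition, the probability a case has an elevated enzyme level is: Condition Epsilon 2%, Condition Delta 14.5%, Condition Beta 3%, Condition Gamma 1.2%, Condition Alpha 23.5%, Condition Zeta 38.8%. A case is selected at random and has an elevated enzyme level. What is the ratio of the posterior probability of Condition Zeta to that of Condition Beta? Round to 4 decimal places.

Unnormalized posteriors (prior × likelihood):
  Condition Epsilon: 0.1425 × 0.02 = 0.00285
  Condition Delta: 0.045 × 0.145 = 0.006525
  Condition Beta: 0.0675 × 0.03 = 0.002025
  Condition Gamma: 0.2775 × 0.012 = 0.00333
  Condition Alpha: 0.3875 × 0.235 = 0.0910625
  Condition Zeta: 0.08 × 0.388 = 0.03104
Sum = 0.1368325.
The ratio is 0.03104 / 0.002025 (the normalizer cancels) = 15.3284.

15.3284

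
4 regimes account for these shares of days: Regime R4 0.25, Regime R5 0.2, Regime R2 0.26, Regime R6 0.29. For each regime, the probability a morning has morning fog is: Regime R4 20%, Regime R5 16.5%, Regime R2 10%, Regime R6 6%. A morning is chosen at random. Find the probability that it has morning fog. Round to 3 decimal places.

0.126

Compute prior × likelihood for every hypothesis:
  Regime R4: 0.25 × 0.2 = 0.05
  Regime R5: 0.2 × 0.165 = 0.033
  Regime R2: 0.26 × 0.1 = 0.026
  Regime R6: 0.29 × 0.06 = 0.0174
P(fog) = 0.05 + 0.033 + 0.026 + 0.0174 = 0.1264 → 0.126.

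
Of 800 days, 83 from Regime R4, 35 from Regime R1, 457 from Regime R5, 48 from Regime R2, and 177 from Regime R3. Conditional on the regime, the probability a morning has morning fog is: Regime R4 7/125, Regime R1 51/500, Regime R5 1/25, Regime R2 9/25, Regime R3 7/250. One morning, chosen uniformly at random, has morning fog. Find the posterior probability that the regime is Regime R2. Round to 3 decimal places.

Prior × likelihood for each hypothesis:
  Regime R4: 0.10375 × 0.056 = 0.00581
  Regime R1: 0.04375 × 0.102 = 0.0044625
  Regime R5: 0.57125 × 0.04 = 0.02285
  Regime R2: 0.06 × 0.36 = 0.0216
  Regime R3: 0.22125 × 0.028 = 0.006195
Sum = 0.0609175.
P(Regime R2 | evidence) = 0.0216 / 0.0609175 ≈ 0.355.

0.355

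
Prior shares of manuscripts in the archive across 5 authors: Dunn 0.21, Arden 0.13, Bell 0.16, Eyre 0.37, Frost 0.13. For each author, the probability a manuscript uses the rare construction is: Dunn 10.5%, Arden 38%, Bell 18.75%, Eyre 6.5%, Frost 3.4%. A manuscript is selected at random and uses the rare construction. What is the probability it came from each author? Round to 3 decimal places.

Dunn 0.170, Arden 0.380, Bell 0.231, Eyre 0.185, Frost 0.034

Compute prior × likelihood for every hypothesis:
  Dunn: 0.21 × 0.105 = 0.02205
  Arden: 0.13 × 0.38 = 0.0494
  Bell: 0.16 × 0.1875 = 0.03
  Eyre: 0.37 × 0.065 = 0.02405
  Frost: 0.13 × 0.034 = 0.00442
Total = 0.12992.
P(Dunn | rare-form) = 0.02205/0.12992 ≈ 0.170
P(Arden | rare-form) = 0.0494/0.12992 ≈ 0.380
P(Bell | rare-form) = 0.03/0.12992 ≈ 0.231
P(Eyre | rare-form) = 0.02405/0.12992 ≈ 0.185
P(Frost | rare-form) = 0.00442/0.12992 ≈ 0.034
(Check: 0.170+0.380+0.231+0.185+0.034 = 1.000.)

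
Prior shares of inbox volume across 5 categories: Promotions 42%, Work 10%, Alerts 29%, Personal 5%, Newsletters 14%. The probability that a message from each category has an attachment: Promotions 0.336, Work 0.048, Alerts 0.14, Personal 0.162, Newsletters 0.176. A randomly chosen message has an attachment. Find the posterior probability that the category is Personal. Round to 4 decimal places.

0.0369

Prior × likelihood for each hypothesis:
  Promotions: 0.42 × 0.336 = 0.14112
  Work: 0.1 × 0.048 = 0.0048
  Alerts: 0.29 × 0.14 = 0.0406
  Personal: 0.05 × 0.162 = 0.0081
  Newsletters: 0.14 × 0.176 = 0.02464
Normalizing constant = 0.21926.
P(Personal | evidence) = 0.0081 / 0.21926 ≈ 0.0369.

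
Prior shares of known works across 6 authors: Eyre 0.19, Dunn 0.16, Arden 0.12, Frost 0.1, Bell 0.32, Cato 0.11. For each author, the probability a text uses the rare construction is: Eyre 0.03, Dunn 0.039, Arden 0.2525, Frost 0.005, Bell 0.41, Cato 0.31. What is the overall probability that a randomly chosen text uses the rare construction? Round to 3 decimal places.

0.208

Compute prior × likelihood for every hypothesis:
  Eyre: 0.19 × 0.03 = 0.0057
  Dunn: 0.16 × 0.039 = 0.00624
  Arden: 0.12 × 0.2525 = 0.0303
  Frost: 0.1 × 0.005 = 0.0005
  Bell: 0.32 × 0.41 = 0.1312
  Cato: 0.11 × 0.31 = 0.0341
P(rare-form) = 0.0057 + 0.00624 + 0.0303 + 0.0005 + 0.1312 + 0.0341 = 0.20804 → 0.208.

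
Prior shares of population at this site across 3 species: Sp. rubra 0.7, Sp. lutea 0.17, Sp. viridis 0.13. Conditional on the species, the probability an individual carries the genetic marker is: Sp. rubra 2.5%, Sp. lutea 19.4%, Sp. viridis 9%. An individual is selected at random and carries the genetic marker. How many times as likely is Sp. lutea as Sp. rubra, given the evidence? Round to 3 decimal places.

1.885

Unnormalized posteriors (prior × likelihood):
  Sp. rubra: 0.7 × 0.025 = 0.0175
  Sp. lutea: 0.17 × 0.194 = 0.03298
  Sp. viridis: 0.13 × 0.09 = 0.0117
Sum = 0.06218.
The ratio is 0.03298 / 0.0175 (the normalizer cancels) = 1.885.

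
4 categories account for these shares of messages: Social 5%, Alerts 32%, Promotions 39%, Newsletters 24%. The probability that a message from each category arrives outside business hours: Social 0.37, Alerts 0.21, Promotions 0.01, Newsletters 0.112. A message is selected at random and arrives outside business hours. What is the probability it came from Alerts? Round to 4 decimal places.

0.5769

Unnormalized posteriors (prior × likelihood):
  Social: 0.05 × 0.37 = 0.0185
  Alerts: 0.32 × 0.21 = 0.0672
  Promotions: 0.39 × 0.01 = 0.0039
  Newsletters: 0.24 × 0.112 = 0.02688
Sum = 0.11648.
P(Alerts | evidence) = 0.0672 / 0.11648 ≈ 0.5769.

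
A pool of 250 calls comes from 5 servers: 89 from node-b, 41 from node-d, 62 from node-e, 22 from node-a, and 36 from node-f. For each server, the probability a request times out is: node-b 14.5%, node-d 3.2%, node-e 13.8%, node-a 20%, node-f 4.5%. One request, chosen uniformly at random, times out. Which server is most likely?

Unnormalized posteriors (prior × likelihood):
  node-b: 0.356 × 0.145 = 0.05162
  node-d: 0.164 × 0.032 = 0.005248
  node-e: 0.248 × 0.138 = 0.034224
  node-a: 0.088 × 0.2 = 0.0176
  node-f: 0.144 × 0.045 = 0.00648
Total = 0.115172.
Largest term belongs to node-b, so node-b is most probable.

node-b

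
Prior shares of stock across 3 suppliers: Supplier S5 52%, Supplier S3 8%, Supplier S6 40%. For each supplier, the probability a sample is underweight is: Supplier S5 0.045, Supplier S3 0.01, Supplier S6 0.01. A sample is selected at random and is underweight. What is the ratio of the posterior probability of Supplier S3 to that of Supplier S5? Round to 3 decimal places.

Prior × likelihood for each hypothesis:
  Supplier S5: 0.52 × 0.045 = 0.0234
  Supplier S3: 0.08 × 0.01 = 0.0008
  Supplier S6: 0.4 × 0.01 = 0.004
Total = 0.0282.
The ratio is 0.0008 / 0.0234 (the normalizer cancels) = 0.034.

0.034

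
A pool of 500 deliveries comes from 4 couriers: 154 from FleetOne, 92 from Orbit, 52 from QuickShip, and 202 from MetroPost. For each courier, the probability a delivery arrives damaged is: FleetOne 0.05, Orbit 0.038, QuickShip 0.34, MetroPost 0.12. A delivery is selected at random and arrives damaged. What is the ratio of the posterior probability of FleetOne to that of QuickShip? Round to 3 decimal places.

0.436

Prior × likelihood for each hypothesis:
  FleetOne: 0.308 × 0.05 = 0.0154
  Orbit: 0.184 × 0.038 = 0.006992
  QuickShip: 0.104 × 0.34 = 0.03536
  MetroPost: 0.404 × 0.12 = 0.04848
Total = 0.106232.
The ratio is 0.0154 / 0.03536 (the normalizer cancels) = 0.436.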